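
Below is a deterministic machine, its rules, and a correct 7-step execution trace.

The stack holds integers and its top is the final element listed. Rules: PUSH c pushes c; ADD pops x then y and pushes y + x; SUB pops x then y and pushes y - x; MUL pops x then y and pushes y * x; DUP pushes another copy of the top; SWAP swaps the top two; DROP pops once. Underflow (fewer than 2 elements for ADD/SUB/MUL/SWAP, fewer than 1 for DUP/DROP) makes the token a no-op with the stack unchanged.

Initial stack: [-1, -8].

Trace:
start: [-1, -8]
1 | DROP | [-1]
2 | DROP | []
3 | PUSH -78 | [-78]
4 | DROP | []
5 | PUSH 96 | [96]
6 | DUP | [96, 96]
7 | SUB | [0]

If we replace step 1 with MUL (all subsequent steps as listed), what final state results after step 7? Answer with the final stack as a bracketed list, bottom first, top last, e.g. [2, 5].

(re-executing from step 1 with the substitution; state before step 1: [-1, -8])
1 | MUL | [8]
2 | DROP | []
3 | PUSH -78 | [-78]
4 | DROP | []
5 | PUSH 96 | [96]
6 | DUP | [96, 96]
7 | SUB | [0]

[0]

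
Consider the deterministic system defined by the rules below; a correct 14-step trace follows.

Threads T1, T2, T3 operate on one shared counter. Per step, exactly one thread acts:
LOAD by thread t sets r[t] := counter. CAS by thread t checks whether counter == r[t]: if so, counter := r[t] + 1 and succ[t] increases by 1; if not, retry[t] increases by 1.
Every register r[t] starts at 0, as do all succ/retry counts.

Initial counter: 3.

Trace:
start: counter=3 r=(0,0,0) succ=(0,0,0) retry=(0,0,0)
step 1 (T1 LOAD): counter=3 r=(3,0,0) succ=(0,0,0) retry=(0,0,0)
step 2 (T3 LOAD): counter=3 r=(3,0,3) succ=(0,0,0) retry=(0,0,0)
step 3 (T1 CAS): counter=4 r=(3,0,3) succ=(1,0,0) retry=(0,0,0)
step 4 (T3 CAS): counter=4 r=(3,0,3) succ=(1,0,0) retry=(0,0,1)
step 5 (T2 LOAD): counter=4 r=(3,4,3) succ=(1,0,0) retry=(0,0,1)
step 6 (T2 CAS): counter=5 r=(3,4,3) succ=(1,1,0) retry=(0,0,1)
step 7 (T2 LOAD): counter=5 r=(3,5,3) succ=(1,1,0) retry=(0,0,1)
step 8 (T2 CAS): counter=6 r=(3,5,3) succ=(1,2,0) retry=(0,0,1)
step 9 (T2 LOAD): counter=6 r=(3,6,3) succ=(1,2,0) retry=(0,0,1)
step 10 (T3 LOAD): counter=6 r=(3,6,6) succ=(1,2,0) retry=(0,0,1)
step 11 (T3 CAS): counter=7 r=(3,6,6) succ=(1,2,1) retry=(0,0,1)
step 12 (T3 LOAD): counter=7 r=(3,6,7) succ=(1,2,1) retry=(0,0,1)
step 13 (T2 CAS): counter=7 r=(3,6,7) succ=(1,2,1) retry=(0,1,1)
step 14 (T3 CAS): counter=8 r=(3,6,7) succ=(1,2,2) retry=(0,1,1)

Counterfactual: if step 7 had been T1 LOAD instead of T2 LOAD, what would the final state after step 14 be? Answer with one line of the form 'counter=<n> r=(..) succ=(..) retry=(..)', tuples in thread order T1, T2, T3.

counter=7 r=(5,5,6) succ=(1,1,2) retry=(0,2,1)

(re-executing from step 7 with the substitution; state before step 7: counter=5 r=(3,4,3) succ=(1,1,0) retry=(0,0,1))
step 7 (T1 LOAD): counter=5 r=(5,4,3) succ=(1,1,0) retry=(0,0,1)
step 8 (T2 CAS): counter=5 r=(5,4,3) succ=(1,1,0) retry=(0,1,1)
step 9 (T2 LOAD): counter=5 r=(5,5,3) succ=(1,1,0) retry=(0,1,1)
step 10 (T3 LOAD): counter=5 r=(5,5,5) succ=(1,1,0) retry=(0,1,1)
step 11 (T3 CAS): counter=6 r=(5,5,5) succ=(1,1,1) retry=(0,1,1)
step 12 (T3 LOAD): counter=6 r=(5,5,6) succ=(1,1,1) retry=(0,1,1)
step 13 (T2 CAS): counter=6 r=(5,5,6) succ=(1,1,1) retry=(0,2,1)
step 14 (T3 CAS): counter=7 r=(5,5,6) succ=(1,1,2) retry=(0,2,1)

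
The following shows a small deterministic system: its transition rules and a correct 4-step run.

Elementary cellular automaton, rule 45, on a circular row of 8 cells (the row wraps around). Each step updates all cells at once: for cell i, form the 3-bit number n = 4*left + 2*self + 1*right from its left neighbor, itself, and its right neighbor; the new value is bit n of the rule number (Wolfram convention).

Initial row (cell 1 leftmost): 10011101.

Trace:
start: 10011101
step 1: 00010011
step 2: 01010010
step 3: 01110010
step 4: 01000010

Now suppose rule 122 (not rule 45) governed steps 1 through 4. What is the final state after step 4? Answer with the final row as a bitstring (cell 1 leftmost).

(re-executing steps 1..4 under rule 122; state before step 1: 10011101)
step 1: 11110111
step 2: 00011100
step 3: 00110110
step 4: 01111111

01111111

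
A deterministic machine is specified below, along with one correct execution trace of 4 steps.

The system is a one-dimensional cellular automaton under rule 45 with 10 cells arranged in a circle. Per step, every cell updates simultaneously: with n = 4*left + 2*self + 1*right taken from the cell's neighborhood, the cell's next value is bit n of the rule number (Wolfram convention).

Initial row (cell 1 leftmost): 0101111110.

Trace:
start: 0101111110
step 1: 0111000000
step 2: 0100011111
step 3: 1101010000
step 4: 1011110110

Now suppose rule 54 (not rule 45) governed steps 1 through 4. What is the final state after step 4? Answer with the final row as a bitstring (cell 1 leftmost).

1100011000

(re-executing steps 1..4 under rule 54; state before step 1: 0101111110)
step 1: 1110000001
step 2: 0001000010
step 3: 0011100111
step 4: 1100011000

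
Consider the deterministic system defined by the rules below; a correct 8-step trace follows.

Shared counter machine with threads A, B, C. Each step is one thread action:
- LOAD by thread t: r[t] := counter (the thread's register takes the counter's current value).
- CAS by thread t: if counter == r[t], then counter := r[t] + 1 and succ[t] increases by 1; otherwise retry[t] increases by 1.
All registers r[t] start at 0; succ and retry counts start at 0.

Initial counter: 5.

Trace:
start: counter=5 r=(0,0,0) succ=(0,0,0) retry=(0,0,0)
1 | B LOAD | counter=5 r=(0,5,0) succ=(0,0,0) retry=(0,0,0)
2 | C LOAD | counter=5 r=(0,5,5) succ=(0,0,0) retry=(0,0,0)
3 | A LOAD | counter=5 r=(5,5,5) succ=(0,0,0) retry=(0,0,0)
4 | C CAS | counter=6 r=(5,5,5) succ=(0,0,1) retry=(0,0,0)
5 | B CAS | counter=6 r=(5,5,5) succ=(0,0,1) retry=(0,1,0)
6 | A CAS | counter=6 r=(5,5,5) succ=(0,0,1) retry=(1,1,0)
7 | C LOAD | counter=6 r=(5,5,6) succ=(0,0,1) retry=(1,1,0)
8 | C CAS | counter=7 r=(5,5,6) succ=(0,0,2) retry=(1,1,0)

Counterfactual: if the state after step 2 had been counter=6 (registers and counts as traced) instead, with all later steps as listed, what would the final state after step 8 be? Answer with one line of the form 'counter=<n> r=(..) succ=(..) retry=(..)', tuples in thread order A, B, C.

state after step 2 := counter=6 r=(0,5,5) succ=(0,0,0) retry=(0,0,0)
3 | A LOAD | counter=6 r=(6,5,5) succ=(0,0,0) retry=(0,0,0)
4 | C CAS | counter=6 r=(6,5,5) succ=(0,0,0) retry=(0,0,1)
5 | B CAS | counter=6 r=(6,5,5) succ=(0,0,0) retry=(0,1,1)
6 | A CAS | counter=7 r=(6,5,5) succ=(1,0,0) retry=(0,1,1)
7 | C LOAD | counter=7 r=(6,5,7) succ=(1,0,0) retry=(0,1,1)
8 | C CAS | counter=8 r=(6,5,7) succ=(1,0,1) retry=(0,1,1)

counter=8 r=(6,5,7) succ=(1,0,1) retry=(0,1,1)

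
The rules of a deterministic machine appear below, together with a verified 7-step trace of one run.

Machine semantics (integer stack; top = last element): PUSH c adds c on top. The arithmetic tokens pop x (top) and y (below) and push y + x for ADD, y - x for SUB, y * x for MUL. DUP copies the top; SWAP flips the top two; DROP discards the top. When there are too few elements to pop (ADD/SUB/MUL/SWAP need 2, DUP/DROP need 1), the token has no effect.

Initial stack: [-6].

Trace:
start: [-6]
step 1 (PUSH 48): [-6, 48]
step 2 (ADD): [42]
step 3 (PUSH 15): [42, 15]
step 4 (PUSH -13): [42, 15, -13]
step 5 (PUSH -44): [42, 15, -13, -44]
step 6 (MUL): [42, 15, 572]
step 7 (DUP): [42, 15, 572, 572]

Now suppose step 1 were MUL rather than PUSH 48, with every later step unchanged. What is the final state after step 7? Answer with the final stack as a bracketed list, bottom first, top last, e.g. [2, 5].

(re-executing from step 1 with the substitution; state before step 1: [-6])
step 1 (MUL): [-6]
step 2 (ADD): [-6]
step 3 (PUSH 15): [-6, 15]
step 4 (PUSH -13): [-6, 15, -13]
step 5 (PUSH -44): [-6, 15, -13, -44]
step 6 (MUL): [-6, 15, 572]
step 7 (DUP): [-6, 15, 572, 572]

[-6, 15, 572, 572]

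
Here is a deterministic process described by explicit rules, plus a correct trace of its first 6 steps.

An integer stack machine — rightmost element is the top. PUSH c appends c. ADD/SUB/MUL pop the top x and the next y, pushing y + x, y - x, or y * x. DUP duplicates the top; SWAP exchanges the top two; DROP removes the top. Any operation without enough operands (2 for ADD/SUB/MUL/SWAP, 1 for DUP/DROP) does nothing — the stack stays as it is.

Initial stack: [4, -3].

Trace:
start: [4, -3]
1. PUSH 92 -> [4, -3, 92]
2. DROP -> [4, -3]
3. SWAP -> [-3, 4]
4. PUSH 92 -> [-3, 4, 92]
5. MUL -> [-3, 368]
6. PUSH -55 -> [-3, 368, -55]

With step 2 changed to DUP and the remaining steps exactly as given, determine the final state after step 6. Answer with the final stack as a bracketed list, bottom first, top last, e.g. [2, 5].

(re-executing from step 2 with the substitution; state before step 2: [4, -3, 92])
2. DUP -> [4, -3, 92, 92]
3. SWAP -> [4, -3, 92, 92]
4. PUSH 92 -> [4, -3, 92, 92, 92]
5. MUL -> [4, -3, 92, 8464]
6. PUSH -55 -> [4, -3, 92, 8464, -55]

[4, -3, 92, 8464, -55]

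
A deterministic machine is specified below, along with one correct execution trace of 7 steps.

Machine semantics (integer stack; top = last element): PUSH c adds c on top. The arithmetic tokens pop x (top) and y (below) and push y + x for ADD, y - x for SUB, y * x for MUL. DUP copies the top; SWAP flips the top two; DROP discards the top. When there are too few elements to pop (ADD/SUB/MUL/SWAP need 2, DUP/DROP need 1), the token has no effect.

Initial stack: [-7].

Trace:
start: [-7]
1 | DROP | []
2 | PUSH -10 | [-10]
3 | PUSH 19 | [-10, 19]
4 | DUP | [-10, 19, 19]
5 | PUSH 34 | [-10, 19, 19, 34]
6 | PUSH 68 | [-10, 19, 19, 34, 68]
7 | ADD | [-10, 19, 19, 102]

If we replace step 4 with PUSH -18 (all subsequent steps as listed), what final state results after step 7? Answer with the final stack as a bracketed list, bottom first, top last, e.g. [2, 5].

(re-executing from step 4 with the substitution; state before step 4: [-10, 19])
4 | PUSH -18 | [-10, 19, -18]
5 | PUSH 34 | [-10, 19, -18, 34]
6 | PUSH 68 | [-10, 19, -18, 34, 68]
7 | ADD | [-10, 19, -18, 102]

[-10, 19, -18, 102]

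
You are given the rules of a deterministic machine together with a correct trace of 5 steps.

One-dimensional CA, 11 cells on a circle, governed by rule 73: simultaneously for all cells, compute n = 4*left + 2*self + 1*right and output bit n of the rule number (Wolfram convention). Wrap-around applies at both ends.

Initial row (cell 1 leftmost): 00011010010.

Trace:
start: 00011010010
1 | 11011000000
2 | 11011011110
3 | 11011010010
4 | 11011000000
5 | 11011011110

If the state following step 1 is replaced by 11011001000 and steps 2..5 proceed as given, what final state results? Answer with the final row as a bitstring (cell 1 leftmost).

11011011000

state after step 1 := 11011001000
2 | 11011000010
3 | 11011011000
4 | 11011011010
5 | 11011011000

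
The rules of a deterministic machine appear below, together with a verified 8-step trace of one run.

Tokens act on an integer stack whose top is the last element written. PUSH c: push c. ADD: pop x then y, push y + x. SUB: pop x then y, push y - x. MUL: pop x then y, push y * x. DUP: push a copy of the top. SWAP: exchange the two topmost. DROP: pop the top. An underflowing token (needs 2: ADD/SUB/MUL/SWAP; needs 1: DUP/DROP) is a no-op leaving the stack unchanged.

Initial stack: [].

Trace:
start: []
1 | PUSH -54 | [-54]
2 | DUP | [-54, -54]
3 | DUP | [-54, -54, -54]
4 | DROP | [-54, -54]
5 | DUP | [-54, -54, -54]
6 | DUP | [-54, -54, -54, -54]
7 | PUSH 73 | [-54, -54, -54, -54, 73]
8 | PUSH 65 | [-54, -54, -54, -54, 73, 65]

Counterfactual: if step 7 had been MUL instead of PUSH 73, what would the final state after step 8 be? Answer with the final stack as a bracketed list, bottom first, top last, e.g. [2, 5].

(re-executing from step 7 with the substitution; state before step 7: [-54, -54, -54, -54])
7 | MUL | [-54, -54, 2916]
8 | PUSH 65 | [-54, -54, 2916, 65]

[-54, -54, 2916, 65]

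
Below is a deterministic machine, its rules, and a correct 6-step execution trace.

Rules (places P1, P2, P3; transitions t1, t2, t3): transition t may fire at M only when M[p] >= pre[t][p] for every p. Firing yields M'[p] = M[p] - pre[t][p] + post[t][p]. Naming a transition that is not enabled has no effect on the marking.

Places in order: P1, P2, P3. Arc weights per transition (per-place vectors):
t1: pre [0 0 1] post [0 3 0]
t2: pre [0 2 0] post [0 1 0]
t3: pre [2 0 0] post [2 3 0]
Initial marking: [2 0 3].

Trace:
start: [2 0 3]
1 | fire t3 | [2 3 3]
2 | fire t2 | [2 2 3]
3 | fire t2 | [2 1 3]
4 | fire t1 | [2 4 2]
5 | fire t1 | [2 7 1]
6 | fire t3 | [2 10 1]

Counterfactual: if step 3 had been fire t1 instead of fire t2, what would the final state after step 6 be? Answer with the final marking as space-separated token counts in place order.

(re-executing from step 3 with the substitution; state before step 3: [2 2 3])
3 | fire t1 | [2 5 2]
4 | fire t1 | [2 8 1]
5 | fire t1 | [2 11 0]
6 | fire t3 | [2 14 0]

2 14 0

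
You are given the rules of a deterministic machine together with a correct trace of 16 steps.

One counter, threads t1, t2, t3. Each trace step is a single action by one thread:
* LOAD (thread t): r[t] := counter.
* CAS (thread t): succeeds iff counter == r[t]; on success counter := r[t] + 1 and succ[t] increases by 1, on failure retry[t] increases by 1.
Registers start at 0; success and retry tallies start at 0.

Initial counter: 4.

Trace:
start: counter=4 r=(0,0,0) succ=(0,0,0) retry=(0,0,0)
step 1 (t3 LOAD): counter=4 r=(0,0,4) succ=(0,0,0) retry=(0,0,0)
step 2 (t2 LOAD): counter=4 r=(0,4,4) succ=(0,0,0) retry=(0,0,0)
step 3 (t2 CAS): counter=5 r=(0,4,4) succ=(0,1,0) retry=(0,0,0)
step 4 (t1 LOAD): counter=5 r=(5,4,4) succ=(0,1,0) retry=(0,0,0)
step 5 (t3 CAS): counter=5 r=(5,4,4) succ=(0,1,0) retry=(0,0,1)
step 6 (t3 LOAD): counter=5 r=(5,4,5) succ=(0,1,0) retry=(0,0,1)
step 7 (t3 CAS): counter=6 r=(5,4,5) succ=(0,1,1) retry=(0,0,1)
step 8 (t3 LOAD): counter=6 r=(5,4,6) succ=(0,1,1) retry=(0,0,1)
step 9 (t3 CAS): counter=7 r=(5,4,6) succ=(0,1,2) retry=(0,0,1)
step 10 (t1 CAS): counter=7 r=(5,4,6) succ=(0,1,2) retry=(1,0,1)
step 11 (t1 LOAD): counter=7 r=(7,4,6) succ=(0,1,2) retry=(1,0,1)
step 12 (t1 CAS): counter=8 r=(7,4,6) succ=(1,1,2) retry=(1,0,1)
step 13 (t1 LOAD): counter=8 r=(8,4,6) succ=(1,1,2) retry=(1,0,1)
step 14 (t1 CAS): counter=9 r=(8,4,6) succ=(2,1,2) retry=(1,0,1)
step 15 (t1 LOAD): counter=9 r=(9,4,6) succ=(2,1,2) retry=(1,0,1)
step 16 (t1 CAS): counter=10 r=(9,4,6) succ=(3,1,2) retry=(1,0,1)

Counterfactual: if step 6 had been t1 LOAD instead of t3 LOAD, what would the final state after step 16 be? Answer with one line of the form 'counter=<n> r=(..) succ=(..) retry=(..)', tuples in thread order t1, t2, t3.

(re-executing from step 6 with the substitution; state before step 6: counter=5 r=(5,4,4) succ=(0,1,0) retry=(0,0,1))
step 6 (t1 LOAD): counter=5 r=(5,4,4) succ=(0,1,0) retry=(0,0,1)
step 7 (t3 CAS): counter=5 r=(5,4,4) succ=(0,1,0) retry=(0,0,2)
step 8 (t3 LOAD): counter=5 r=(5,4,5) succ=(0,1,0) retry=(0,0,2)
step 9 (t3 CAS): counter=6 r=(5,4,5) succ=(0,1,1) retry=(0,0,2)
step 10 (t1 CAS): counter=6 r=(5,4,5) succ=(0,1,1) retry=(1,0,2)
step 11 (t1 LOAD): counter=6 r=(6,4,5) succ=(0,1,1) retry=(1,0,2)
step 12 (t1 CAS): counter=7 r=(6,4,5) succ=(1,1,1) retry=(1,0,2)
step 13 (t1 LOAD): counter=7 r=(7,4,5) succ=(1,1,1) retry=(1,0,2)
step 14 (t1 CAS): counter=8 r=(7,4,5) succ=(2,1,1) retry=(1,0,2)
step 15 (t1 LOAD): counter=8 r=(8,4,5) succ=(2,1,1) retry=(1,0,2)
step 16 (t1 CAS): counter=9 r=(8,4,5) succ=(3,1,1) retry=(1,0,2)

counter=9 r=(8,4,5) succ=(3,1,1) retry=(1,0,2)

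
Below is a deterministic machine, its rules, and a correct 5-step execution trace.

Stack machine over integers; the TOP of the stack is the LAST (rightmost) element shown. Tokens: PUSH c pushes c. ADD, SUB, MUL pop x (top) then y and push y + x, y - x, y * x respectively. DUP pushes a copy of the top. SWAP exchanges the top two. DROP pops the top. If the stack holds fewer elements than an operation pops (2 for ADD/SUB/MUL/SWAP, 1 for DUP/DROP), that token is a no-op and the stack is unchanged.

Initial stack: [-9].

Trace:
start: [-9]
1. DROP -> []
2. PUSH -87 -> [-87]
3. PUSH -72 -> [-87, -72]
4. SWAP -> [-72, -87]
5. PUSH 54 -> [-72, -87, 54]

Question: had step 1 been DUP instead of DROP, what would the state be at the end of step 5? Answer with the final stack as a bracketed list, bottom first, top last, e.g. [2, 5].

(re-executing from step 1 with the substitution; state before step 1: [-9])
1. DUP -> [-9, -9]
2. PUSH -87 -> [-9, -9, -87]
3. PUSH -72 -> [-9, -9, -87, -72]
4. SWAP -> [-9, -9, -72, -87]
5. PUSH 54 -> [-9, -9, -72, -87, 54]

[-9, -9, -72, -87, 54]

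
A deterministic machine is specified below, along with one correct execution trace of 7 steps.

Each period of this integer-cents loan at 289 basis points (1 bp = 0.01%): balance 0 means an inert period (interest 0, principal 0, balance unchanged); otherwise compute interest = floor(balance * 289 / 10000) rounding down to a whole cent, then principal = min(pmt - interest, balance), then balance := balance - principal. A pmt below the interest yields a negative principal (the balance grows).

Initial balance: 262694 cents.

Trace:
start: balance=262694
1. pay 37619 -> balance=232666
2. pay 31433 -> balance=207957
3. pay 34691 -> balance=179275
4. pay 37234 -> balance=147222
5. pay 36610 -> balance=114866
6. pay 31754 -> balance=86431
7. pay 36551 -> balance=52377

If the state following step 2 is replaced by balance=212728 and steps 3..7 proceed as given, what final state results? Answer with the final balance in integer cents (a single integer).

state after step 2 := balance=212728
3. pay 34691 -> balance=184184
4. pay 37234 -> balance=152272
5. pay 36610 -> balance=120062
6. pay 31754 -> balance=91777
7. pay 36551 -> balance=57878

57878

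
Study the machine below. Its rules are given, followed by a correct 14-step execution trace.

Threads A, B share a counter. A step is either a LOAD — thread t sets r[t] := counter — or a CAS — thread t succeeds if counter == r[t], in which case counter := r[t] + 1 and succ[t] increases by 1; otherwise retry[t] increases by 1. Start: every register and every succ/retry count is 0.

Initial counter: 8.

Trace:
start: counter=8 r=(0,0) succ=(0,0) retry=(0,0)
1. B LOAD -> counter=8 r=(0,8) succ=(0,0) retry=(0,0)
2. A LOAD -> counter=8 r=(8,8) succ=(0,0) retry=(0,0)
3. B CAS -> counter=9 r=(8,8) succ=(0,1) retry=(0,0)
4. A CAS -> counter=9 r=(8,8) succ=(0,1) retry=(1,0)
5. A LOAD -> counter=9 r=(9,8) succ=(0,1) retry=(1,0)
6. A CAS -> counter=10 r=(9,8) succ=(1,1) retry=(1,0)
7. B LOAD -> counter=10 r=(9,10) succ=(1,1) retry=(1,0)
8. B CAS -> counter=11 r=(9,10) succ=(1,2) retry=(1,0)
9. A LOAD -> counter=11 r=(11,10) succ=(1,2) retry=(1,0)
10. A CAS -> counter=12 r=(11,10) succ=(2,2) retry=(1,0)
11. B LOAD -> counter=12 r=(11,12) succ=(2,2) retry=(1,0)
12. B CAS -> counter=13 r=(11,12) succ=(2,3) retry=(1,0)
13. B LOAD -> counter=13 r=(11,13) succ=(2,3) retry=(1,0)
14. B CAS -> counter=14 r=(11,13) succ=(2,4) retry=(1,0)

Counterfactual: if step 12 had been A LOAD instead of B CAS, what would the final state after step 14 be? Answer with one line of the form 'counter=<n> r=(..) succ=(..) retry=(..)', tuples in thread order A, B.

counter=13 r=(12,12) succ=(2,3) retry=(1,0)

(re-executing from step 12 with the substitution; state before step 12: counter=12 r=(11,12) succ=(2,2) retry=(1,0))
12. A LOAD -> counter=12 r=(12,12) succ=(2,2) retry=(1,0)
13. B LOAD -> counter=12 r=(12,12) succ=(2,2) retry=(1,0)
14. B CAS -> counter=13 r=(12,12) succ=(2,3) retry=(1,0)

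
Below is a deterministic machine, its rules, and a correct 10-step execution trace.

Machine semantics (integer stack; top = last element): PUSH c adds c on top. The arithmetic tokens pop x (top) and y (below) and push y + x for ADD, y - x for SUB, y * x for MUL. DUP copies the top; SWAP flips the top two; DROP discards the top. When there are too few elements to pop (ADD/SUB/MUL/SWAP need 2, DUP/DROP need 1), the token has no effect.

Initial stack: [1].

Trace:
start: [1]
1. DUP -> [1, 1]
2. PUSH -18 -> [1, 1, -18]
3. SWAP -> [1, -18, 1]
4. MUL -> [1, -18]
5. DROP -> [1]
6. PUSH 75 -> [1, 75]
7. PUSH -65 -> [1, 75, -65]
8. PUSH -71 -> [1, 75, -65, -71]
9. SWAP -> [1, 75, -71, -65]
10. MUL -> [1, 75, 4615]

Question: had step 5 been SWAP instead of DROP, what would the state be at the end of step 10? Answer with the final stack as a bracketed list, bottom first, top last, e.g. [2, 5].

(re-executing from step 5 with the substitution; state before step 5: [1, -18])
5. SWAP -> [-18, 1]
6. PUSH 75 -> [-18, 1, 75]
7. PUSH -65 -> [-18, 1, 75, -65]
8. PUSH -71 -> [-18, 1, 75, -65, -71]
9. SWAP -> [-18, 1, 75, -71, -65]
10. MUL -> [-18, 1, 75, 4615]

[-18, 1, 75, 4615]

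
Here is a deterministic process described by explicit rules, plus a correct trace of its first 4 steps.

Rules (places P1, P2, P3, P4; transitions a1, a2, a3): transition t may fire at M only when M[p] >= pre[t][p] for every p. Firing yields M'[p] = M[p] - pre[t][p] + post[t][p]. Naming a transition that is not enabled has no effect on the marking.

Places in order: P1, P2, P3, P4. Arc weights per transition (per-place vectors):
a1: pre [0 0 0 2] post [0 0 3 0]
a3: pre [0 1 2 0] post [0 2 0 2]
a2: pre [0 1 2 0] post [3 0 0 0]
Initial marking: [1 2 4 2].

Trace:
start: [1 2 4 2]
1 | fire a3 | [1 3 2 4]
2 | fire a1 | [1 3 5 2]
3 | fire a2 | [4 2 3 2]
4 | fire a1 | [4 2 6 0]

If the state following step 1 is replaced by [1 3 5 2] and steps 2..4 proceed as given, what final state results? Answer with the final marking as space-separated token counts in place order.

state after step 1 := [1 3 5 2]
2 | fire a1 | [1 3 8 0]
3 | fire a2 | [4 2 6 0]
4 | fire a1 | [4 2 6 0]

4 2 6 0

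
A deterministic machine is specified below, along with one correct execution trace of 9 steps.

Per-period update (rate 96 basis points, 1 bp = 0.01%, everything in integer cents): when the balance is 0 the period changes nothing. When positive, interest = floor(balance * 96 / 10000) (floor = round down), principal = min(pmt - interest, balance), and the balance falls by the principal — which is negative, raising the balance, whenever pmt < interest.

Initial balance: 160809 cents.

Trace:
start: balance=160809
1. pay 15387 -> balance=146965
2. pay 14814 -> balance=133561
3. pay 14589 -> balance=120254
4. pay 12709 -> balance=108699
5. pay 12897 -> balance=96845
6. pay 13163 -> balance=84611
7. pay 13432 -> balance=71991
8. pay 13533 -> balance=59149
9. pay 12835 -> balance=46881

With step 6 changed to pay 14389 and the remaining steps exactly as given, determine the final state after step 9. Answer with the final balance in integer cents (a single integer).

45619

(re-executing from step 6 with the substitution; state before step 6: balance=96845)
6. pay 14389 -> balance=83385
7. pay 13432 -> balance=70753
8. pay 13533 -> balance=57899
9. pay 12835 -> balance=45619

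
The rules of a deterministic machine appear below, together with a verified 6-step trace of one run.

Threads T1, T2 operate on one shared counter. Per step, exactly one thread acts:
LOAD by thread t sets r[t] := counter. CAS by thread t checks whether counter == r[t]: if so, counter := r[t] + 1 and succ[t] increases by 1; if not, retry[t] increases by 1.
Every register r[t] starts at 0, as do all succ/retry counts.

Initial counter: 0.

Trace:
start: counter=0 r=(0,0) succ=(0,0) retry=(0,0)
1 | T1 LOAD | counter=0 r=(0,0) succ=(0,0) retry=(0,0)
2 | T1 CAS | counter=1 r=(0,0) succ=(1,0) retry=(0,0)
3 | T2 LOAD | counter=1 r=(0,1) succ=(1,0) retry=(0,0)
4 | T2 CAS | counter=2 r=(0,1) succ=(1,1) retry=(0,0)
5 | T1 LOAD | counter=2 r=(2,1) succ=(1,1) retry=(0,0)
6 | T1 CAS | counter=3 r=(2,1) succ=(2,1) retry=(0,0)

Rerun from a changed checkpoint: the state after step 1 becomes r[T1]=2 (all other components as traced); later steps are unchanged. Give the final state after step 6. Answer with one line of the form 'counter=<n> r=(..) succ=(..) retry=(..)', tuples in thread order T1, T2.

counter=2 r=(1,0) succ=(1,1) retry=(1,0)

state after step 1 := counter=0 r=(2,0) succ=(0,0) retry=(0,0)
2 | T1 CAS | counter=0 r=(2,0) succ=(0,0) retry=(1,0)
3 | T2 LOAD | counter=0 r=(2,0) succ=(0,0) retry=(1,0)
4 | T2 CAS | counter=1 r=(2,0) succ=(0,1) retry=(1,0)
5 | T1 LOAD | counter=1 r=(1,0) succ=(0,1) retry=(1,0)
6 | T1 CAS | counter=2 r=(1,0) succ=(1,1) retry=(1,0)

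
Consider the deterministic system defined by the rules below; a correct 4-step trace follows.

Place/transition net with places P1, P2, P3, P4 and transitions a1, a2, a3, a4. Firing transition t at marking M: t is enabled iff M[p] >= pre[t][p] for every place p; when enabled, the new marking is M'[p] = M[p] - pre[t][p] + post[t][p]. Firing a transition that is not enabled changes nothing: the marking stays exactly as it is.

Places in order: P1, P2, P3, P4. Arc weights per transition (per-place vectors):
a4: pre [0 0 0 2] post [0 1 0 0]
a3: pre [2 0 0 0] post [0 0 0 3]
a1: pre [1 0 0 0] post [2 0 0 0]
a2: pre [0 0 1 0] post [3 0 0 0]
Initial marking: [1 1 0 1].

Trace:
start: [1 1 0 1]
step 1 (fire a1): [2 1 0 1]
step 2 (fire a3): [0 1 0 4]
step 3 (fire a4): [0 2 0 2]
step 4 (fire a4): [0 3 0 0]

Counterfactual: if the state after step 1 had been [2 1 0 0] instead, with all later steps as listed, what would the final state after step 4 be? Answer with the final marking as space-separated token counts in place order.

0 2 0 1

state after step 1 := [2 1 0 0]
step 2 (fire a3): [0 1 0 3]
step 3 (fire a4): [0 2 0 1]
step 4 (fire a4): [0 2 0 1]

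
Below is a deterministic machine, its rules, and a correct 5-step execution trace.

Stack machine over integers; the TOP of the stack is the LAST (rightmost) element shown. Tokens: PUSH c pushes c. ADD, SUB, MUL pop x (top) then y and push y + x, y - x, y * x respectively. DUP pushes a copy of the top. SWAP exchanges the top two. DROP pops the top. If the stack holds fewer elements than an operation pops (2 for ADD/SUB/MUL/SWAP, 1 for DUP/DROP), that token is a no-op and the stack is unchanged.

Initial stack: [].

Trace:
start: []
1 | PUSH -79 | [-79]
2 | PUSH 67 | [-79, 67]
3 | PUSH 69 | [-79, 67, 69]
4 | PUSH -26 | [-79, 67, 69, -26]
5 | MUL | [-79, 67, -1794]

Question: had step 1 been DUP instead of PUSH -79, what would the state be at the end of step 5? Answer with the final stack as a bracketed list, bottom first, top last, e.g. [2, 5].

(re-executing from step 1 with the substitution; state before step 1: [])
1 | DUP | []
2 | PUSH 67 | [67]
3 | PUSH 69 | [67, 69]
4 | PUSH -26 | [67, 69, -26]
5 | MUL | [67, -1794]

[67, -1794]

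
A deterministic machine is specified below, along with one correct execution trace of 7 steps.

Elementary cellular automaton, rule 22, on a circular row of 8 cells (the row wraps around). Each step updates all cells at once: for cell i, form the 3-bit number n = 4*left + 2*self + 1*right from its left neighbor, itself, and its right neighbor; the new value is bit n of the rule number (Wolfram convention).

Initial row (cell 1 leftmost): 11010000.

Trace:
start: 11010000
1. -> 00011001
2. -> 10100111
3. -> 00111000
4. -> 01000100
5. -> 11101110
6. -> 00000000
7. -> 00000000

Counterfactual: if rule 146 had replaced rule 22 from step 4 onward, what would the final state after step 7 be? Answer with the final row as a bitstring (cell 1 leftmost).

(re-executing steps 4..7 under rule 146; state before step 4: 00111000)
4. -> 01010100
5. -> 10000010
6. -> 01000100
7. -> 10101010

10101010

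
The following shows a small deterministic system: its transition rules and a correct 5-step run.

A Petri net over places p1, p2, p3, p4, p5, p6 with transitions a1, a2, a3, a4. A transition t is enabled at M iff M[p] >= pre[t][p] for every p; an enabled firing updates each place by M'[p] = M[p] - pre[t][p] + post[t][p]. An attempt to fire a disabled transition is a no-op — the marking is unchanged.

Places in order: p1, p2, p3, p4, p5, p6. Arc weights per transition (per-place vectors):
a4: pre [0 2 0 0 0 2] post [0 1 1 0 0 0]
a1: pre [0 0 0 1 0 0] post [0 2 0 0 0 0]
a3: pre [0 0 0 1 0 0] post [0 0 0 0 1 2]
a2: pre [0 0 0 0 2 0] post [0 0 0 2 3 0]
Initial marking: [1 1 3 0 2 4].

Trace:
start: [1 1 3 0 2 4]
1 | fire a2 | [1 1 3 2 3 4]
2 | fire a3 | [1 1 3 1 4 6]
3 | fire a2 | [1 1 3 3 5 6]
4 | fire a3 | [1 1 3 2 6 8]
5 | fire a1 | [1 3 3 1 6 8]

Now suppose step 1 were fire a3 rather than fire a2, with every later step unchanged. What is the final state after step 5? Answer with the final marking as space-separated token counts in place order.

(re-executing from step 1 with the substitution; state before step 1: [1 1 3 0 2 4])
1 | fire a3 | [1 1 3 0 2 4]
2 | fire a3 | [1 1 3 0 2 4]
3 | fire a2 | [1 1 3 2 3 4]
4 | fire a3 | [1 1 3 1 4 6]
5 | fire a1 | [1 3 3 0 4 6]

1 3 3 0 4 6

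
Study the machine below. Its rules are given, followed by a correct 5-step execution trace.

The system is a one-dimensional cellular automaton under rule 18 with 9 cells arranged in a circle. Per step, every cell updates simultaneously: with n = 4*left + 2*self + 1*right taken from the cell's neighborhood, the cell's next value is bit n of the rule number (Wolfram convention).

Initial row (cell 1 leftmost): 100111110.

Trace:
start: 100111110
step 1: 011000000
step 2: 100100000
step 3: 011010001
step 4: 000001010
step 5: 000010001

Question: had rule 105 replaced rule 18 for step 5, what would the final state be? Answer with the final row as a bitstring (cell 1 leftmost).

111100100

(re-executing step 5 under rule 105; state before step 5: 000001010)
step 5: 111100100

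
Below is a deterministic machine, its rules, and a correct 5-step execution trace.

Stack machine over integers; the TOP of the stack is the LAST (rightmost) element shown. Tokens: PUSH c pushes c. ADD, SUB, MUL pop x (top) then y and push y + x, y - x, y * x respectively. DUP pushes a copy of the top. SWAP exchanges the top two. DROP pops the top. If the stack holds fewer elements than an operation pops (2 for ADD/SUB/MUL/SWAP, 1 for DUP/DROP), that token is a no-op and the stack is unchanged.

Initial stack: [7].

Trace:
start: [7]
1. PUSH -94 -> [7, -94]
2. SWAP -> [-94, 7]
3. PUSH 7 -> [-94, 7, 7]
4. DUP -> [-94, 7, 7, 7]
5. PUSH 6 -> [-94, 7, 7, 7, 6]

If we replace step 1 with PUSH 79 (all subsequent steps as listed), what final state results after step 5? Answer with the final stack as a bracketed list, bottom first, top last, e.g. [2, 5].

(re-executing from step 1 with the substitution; state before step 1: [7])
1. PUSH 79 -> [7, 79]
2. SWAP -> [79, 7]
3. PUSH 7 -> [79, 7, 7]
4. DUP -> [79, 7, 7, 7]
5. PUSH 6 -> [79, 7, 7, 7, 6]

[79, 7, 7, 7, 6]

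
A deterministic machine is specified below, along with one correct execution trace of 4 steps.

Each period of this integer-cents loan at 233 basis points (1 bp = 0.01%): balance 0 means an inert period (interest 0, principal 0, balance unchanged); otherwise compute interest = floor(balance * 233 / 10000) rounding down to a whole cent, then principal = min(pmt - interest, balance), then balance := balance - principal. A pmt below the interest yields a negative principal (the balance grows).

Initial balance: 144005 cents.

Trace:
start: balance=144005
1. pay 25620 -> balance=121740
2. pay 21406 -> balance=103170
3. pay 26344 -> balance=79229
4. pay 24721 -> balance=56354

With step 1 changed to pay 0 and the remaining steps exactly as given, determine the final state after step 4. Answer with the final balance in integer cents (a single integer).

83807

(re-executing from step 1 with the substitution; state before step 1: balance=144005)
1. pay 0 -> balance=147360
2. pay 21406 -> balance=129387
3. pay 26344 -> balance=106057
4. pay 24721 -> balance=83807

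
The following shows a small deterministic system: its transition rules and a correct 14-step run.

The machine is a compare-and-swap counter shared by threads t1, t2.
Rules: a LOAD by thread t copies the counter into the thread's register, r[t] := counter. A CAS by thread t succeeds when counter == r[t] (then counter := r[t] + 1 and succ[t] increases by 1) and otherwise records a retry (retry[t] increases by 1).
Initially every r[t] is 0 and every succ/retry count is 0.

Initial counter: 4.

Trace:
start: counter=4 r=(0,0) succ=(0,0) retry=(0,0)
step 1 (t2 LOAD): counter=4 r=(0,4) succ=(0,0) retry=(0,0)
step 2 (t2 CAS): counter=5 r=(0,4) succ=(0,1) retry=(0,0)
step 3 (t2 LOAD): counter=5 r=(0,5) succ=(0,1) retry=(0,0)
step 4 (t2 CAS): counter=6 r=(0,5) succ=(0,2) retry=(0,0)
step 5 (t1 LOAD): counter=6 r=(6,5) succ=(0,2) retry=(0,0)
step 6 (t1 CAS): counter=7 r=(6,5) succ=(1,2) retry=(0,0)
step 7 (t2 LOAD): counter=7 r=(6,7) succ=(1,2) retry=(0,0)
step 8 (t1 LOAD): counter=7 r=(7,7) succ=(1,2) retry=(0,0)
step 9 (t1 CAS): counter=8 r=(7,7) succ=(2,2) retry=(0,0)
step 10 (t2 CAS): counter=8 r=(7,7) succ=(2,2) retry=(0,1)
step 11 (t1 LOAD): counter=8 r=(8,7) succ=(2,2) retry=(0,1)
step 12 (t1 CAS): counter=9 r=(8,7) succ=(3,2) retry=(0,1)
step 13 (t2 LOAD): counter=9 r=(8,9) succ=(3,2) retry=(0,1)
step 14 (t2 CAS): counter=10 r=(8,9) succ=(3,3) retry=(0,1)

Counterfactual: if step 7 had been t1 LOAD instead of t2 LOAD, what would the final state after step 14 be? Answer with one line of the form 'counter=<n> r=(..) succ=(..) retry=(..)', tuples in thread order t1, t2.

counter=10 r=(8,9) succ=(3,3) retry=(0,1)

(re-executing from step 7 with the substitution; state before step 7: counter=7 r=(6,5) succ=(1,2) retry=(0,0))
step 7 (t1 LOAD): counter=7 r=(7,5) succ=(1,2) retry=(0,0)
step 8 (t1 LOAD): counter=7 r=(7,5) succ=(1,2) retry=(0,0)
step 9 (t1 CAS): counter=8 r=(7,5) succ=(2,2) retry=(0,0)
step 10 (t2 CAS): counter=8 r=(7,5) succ=(2,2) retry=(0,1)
step 11 (t1 LOAD): counter=8 r=(8,5) succ=(2,2) retry=(0,1)
step 12 (t1 CAS): counter=9 r=(8,5) succ=(3,2) retry=(0,1)
step 13 (t2 LOAD): counter=9 r=(8,9) succ=(3,2) retry=(0,1)
step 14 (t2 CAS): counter=10 r=(8,9) succ=(3,3) retry=(0,1)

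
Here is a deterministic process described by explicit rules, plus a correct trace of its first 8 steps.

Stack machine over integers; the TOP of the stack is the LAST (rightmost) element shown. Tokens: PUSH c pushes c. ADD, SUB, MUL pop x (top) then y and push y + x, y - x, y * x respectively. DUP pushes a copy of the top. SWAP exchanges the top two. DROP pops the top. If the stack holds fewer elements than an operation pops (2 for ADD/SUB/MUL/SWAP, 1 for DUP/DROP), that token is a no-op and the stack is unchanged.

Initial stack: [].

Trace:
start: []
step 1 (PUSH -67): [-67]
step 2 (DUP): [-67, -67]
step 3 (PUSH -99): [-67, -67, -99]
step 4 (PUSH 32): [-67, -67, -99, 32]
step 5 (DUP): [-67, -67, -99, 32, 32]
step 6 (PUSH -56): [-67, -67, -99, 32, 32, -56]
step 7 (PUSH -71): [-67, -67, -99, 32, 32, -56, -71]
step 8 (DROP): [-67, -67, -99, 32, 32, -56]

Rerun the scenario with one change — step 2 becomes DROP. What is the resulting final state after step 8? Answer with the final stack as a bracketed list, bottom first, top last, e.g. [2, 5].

(re-executing from step 2 with the substitution; state before step 2: [-67])
step 2 (DROP): []
step 3 (PUSH -99): [-99]
step 4 (PUSH 32): [-99, 32]
step 5 (DUP): [-99, 32, 32]
step 6 (PUSH -56): [-99, 32, 32, -56]
step 7 (PUSH -71): [-99, 32, 32, -56, -71]
step 8 (DROP): [-99, 32, 32, -56]

[-99, 32, 32, -56]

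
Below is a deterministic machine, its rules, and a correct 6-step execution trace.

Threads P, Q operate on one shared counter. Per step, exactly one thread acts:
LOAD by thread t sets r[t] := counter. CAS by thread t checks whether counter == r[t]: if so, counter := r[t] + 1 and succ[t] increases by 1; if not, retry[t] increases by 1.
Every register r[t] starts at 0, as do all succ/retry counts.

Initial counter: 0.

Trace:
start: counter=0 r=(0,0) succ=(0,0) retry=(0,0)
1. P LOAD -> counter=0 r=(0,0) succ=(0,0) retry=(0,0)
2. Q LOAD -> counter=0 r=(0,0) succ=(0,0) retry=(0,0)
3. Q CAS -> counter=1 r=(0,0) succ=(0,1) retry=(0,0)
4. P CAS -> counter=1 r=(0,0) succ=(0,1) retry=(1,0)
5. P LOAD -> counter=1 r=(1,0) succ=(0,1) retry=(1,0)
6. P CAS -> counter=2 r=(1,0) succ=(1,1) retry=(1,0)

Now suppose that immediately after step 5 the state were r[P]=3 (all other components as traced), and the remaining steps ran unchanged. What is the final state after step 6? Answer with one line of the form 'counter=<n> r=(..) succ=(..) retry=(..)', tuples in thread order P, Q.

counter=1 r=(3,0) succ=(0,1) retry=(2,0)

state after step 5 := counter=1 r=(3,0) succ=(0,1) retry=(1,0)
6. P CAS -> counter=1 r=(3,0) succ=(0,1) retry=(2,0)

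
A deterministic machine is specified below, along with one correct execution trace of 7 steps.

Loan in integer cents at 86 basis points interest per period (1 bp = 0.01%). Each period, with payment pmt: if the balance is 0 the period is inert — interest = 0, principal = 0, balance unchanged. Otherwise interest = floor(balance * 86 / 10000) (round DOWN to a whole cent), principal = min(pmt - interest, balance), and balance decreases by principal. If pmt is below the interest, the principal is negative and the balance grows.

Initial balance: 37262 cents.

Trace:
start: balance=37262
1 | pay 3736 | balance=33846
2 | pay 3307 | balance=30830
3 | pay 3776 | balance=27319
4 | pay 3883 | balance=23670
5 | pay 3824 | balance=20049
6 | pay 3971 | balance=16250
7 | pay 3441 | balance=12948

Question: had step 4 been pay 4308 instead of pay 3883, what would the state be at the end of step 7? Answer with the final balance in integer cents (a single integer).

12512

(re-executing from step 4 with the substitution; state before step 4: balance=27319)
4 | pay 4308 | balance=23245
5 | pay 3824 | balance=19620
6 | pay 3971 | balance=15817
7 | pay 3441 | balance=12512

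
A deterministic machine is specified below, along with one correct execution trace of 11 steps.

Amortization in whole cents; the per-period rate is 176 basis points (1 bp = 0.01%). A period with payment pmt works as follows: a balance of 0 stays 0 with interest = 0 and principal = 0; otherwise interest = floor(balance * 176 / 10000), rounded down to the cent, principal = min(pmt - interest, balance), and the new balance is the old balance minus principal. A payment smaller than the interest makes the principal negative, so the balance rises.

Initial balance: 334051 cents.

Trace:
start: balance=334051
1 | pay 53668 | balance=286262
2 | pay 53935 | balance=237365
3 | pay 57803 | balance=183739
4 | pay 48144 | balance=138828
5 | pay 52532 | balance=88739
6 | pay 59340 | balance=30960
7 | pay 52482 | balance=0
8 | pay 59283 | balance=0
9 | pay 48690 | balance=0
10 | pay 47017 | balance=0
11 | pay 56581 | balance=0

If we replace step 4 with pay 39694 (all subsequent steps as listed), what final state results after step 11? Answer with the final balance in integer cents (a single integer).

0

(re-executing from step 4 with the substitution; state before step 4: balance=183739)
4 | pay 39694 | balance=147278
5 | pay 52532 | balance=97338
6 | pay 59340 | balance=39711
7 | pay 52482 | balance=0
8 | pay 59283 | balance=0
9 | pay 48690 | balance=0
10 | pay 47017 | balance=0
11 | pay 56581 | balance=0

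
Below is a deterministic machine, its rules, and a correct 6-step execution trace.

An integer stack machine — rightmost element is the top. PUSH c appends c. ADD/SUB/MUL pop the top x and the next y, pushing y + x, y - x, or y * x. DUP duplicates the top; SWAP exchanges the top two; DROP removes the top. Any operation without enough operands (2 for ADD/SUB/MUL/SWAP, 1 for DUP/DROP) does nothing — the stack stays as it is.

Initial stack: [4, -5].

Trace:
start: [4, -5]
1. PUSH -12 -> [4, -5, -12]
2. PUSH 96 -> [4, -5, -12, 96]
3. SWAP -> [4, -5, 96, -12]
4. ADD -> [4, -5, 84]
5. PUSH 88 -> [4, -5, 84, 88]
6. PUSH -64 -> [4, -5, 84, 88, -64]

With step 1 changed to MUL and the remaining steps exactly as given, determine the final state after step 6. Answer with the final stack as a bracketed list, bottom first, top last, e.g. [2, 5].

(re-executing from step 1 with the substitution; state before step 1: [4, -5])
1. MUL -> [-20]
2. PUSH 96 -> [-20, 96]
3. SWAP -> [96, -20]
4. ADD -> [76]
5. PUSH 88 -> [76, 88]
6. PUSH -64 -> [76, 88, -64]

[76, 88, -64]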